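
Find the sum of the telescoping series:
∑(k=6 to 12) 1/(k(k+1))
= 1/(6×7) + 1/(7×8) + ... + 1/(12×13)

Partial fractions: 1/(k(k+1)) = 1/k - 1/(k+1)
The series telescopes:
= (1/6 - 1/7) + (1/7 - 1/8) + ... + (1/12 - 1/13)
= 1/6 - 1/13
= 7/78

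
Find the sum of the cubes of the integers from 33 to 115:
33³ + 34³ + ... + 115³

Use ∑_{k=1}^{n} k³ = [n(n+1)/2]², then subtract the first 32 terms.
∑_{k=1}^{115} k³ = [115×116/2]² = 6670² = 44488900
∑_{k=1}^{32} k³ = [32×33/2]² = 528² = 278784
∑_{k=33}^{115} k³ = 44488900 - 278784 = 44210116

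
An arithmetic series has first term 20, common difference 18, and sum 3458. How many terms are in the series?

Using S = n/2 × [2a + (n-1)d]
3458 = n/2 × [2(20) + (n-1)(18)]
3458 = n/2 × [40 + 18n - 18]
6916 = n × [22 + 18n]
18n² + (22)n - 6916 = 0
Discriminant: Δ = (22)² - 4(18)(-6916) = 484 + 497952 = 498436
√Δ = 706
n = [-(22) + √Δ] / (2·18) = (-22 + 706) / 36 = 684 / 36 = 19
(The negative root is discarded since n must be a positive integer.)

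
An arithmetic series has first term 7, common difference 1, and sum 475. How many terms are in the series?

Using S = n/2 × [2a + (n-1)d]
475 = n/2 × [2(7) + (n-1)(1)]
475 = n/2 × [14 + 1n - 1]
950 = n × [13 + 1n]
1n² + (13)n - 950 = 0
Discriminant: Δ = (13)² - 4(1)(-950) = 169 + 3800 = 3969
√Δ = 63
n = [-(13) + √Δ] / (2·1) = (-13 + 63) / 2 = 50 / 2 = 25
(The negative root is discarded since n must be a positive integer.)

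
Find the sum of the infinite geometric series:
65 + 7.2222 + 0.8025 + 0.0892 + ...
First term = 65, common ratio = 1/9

For |r| < 1, S = a / (1 - r)
S = 65 / (1 - (1/9))
S = 65 / (8/9)
S = 585/8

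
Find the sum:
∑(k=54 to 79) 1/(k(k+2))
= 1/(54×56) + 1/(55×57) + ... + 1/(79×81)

Partial fractions: 1/(k(k+2)) = (1/2)[1/k - 1/(k+2)]
Telescoping leaves the first two and last two terms:
= (1/2)[1/54 + 1/55 - 1/80 - 1/81]
= 169/28512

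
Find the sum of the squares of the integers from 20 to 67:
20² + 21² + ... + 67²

Use ∑_{k=1}^{n} k² = n(n+1)(2n+1)/6, then subtract the first 19 terms.
∑_{k=1}^{67} k² = 67×68×135/6 = 102510
∑_{k=1}^{19} k² = 19×20×39/6 = 2470
∑_{k=20}^{67} k² = 102510 - 2470 = 100040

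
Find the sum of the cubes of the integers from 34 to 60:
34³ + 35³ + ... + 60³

Use ∑_{k=1}^{n} k³ = [n(n+1)/2]², then subtract the first 33 terms.
∑_{k=1}^{60} k³ = [60×61/2]² = 1830² = 3348900
∑_{k=1}^{33} k³ = [33×34/2]² = 561² = 314721
∑_{k=34}^{60} k³ = 3348900 - 314721 = 3034179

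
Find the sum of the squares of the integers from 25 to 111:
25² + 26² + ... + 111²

Use ∑_{k=1}^{n} k² = n(n+1)(2n+1)/6, then subtract the first 24 terms.
∑_{k=1}^{111} k² = 111×112×223/6 = 462056
∑_{k=1}^{24} k² = 24×25×49/6 = 4900
∑_{k=25}^{111} k² = 462056 - 4900 = 457156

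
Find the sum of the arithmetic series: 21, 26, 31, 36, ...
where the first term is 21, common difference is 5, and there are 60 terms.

Sₙ = n/2 × (first + last)
Last term = a + (n-1)d = 21 + (60-1)×5 = 316
S_60 = 60/2 × (21 + 316)
S_60 = 60/2 × 337 = 10110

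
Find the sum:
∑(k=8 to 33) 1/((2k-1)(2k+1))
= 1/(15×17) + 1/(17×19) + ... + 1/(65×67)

Partial fractions: 1/((2k-1)(2k+1)) = (1/2)[1/(2k-1) - 1/(2k+1)]
The series telescopes:
= (1/2)[1/15 - 1/67]
= 26/1005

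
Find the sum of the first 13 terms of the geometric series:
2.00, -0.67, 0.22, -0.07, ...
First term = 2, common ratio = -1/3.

Sₙ = a(1 - rⁿ) / (1 - r)
S_13 = 2(1 - (-1/3)^13) / (1 - (-1/3))
S_13 = 2(1 - (-1/1594323)) / (4/3)
S_13 = 797162/531441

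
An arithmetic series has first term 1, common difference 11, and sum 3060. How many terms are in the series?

Using S = n/2 × [2a + (n-1)d]
3060 = n/2 × [2(1) + (n-1)(11)]
3060 = n/2 × [2 + 11n - 11]
6120 = n × [-9 + 11n]
11n² + (-9)n - 6120 = 0
Discriminant: Δ = (-9)² - 4(11)(-6120) = 81 + 269280 = 269361
√Δ = 519
n = [-(-9) + √Δ] / (2·11) = (9 + 519) / 22 = 528 / 22 = 24
(The negative root is discarded since n must be a positive integer.)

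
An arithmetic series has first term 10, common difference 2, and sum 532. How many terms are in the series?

Using S = n/2 × [2a + (n-1)d]
532 = n/2 × [2(10) + (n-1)(2)]
532 = n/2 × [20 + 2n - 2]
1064 = n × [18 + 2n]
2n² + (18)n - 1064 = 0
Discriminant: Δ = (18)² - 4(2)(-1064) = 324 + 8512 = 8836
√Δ = 94
n = [-(18) + √Δ] / (2·2) = (-18 + 94) / 4 = 76 / 4 = 19
(The negative root is discarded since n must be a positive integer.)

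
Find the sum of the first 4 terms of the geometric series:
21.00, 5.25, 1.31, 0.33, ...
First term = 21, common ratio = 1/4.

Sₙ = a(1 - rⁿ) / (1 - r)
S_4 = 21(1 - (1/4)^4) / (1 - (1/4))
S_4 = 21(1 - (1/256)) / (3/4)
S_4 = 1785/64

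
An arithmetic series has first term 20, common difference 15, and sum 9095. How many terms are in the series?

Using S = n/2 × [2a + (n-1)d]
9095 = n/2 × [2(20) + (n-1)(15)]
9095 = n/2 × [40 + 15n - 15]
18190 = n × [25 + 15n]
15n² + (25)n - 18190 = 0
Discriminant: Δ = (25)² - 4(15)(-18190) = 625 + 1091400 = 1092025
√Δ = 1045
n = [-(25) + √Δ] / (2·15) = (-25 + 1045) / 30 = 1020 / 30 = 34
(The negative root is discarded since n must be a positive integer.)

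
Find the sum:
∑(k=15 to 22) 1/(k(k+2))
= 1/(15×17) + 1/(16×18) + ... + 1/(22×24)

Partial fractions: 1/(k(k+2)) = (1/2)[1/k - 1/(k+2)]
Telescoping leaves the first two and last two terms:
= (1/2)[1/15 + 1/16 - 1/23 - 1/24]
= 81/3680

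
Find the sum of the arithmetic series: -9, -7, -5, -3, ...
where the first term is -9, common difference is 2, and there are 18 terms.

Sₙ = n/2 × (first + last)
Last term = a + (n-1)d = -9 + (18-1)×2 = 25
S_18 = 18/2 × (-9 + 25)
S_18 = 18/2 × 16 = 144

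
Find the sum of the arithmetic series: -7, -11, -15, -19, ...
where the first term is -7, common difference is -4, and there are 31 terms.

Sₙ = n/2 × (first + last)
Last term = a + (n-1)d = -7 + (31-1)×(-4) = -127
S_31 = 31/2 × (-7 + (-127))
S_31 = 31/2 × (-134) = -2077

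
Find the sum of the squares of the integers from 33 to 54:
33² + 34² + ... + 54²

Use ∑_{k=1}^{n} k² = n(n+1)(2n+1)/6, then subtract the first 32 terms.
∑_{k=1}^{54} k² = 54×55×109/6 = 53955
∑_{k=1}^{32} k² = 32×33×65/6 = 11440
∑_{k=33}^{54} k² = 53955 - 11440 = 42515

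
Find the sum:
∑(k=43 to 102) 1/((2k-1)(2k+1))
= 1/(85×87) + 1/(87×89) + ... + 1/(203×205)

Partial fractions: 1/((2k-1)(2k+1)) = (1/2)[1/(2k-1) - 1/(2k+1)]
The series telescopes:
= (1/2)[1/85 - 1/205]
= 12/3485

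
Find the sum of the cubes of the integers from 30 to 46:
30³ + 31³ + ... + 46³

Use ∑_{k=1}^{n} k³ = [n(n+1)/2]², then subtract the first 29 terms.
∑_{k=1}^{46} k³ = [46×47/2]² = 1081² = 1168561
∑_{k=1}^{29} k³ = [29×30/2]² = 435² = 189225
∑_{k=30}^{46} k³ = 1168561 - 189225 = 979336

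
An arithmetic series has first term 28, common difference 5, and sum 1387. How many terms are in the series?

Using S = n/2 × [2a + (n-1)d]
1387 = n/2 × [2(28) + (n-1)(5)]
1387 = n/2 × [56 + 5n - 5]
2774 = n × [51 + 5n]
5n² + (51)n - 2774 = 0
Discriminant: Δ = (51)² - 4(5)(-2774) = 2601 + 55480 = 58081
√Δ = 241
n = [-(51) + √Δ] / (2·5) = (-51 + 241) / 10 = 190 / 10 = 19
(The negative root is discarded since n must be a positive integer.)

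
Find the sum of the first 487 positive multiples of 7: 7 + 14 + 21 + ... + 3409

Factor out 7: = 7(1 + 2 + ... + 487) = 7 × n(n+1)/2
= 7 × 487×488/2
= 7 × 118828
= 831796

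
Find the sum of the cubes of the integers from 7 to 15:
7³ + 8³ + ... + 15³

Use ∑_{k=1}^{n} k³ = [n(n+1)/2]², then subtract the first 6 terms.
∑_{k=1}^{15} k³ = [15×16/2]² = 120² = 14400
∑_{k=1}^{6} k³ = [6×7/2]² = 21² = 441
∑_{k=7}^{15} k³ = 14400 - 441 = 13959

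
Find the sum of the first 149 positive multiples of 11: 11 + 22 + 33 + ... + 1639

Factor out 11: = 11(1 + 2 + ... + 149) = 11 × n(n+1)/2
= 11 × 149×150/2
= 11 × 11175
= 122925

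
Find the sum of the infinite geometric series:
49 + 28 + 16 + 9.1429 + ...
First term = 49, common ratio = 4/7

For |r| < 1, S = a / (1 - r)
S = 49 / (1 - (4/7))
S = 49 / (3/7)
S = 343/3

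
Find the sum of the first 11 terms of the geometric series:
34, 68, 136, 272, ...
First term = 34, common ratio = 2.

Sₙ = a(1 - rⁿ) / (1 - r)
S_11 = 34(1 - 2^11) / (1 - 2)
S_11 = 34(1 - 2048) / (-1)
S_11 = 69598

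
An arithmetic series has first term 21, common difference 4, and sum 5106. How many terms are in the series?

Using S = n/2 × [2a + (n-1)d]
5106 = n/2 × [2(21) + (n-1)(4)]
5106 = n/2 × [42 + 4n - 4]
10212 = n × [38 + 4n]
4n² + (38)n - 10212 = 0
Discriminant: Δ = (38)² - 4(4)(-10212) = 1444 + 163392 = 164836
√Δ = 406
n = [-(38) + √Δ] / (2·4) = (-38 + 406) / 8 = 368 / 8 = 46
(The negative root is discarded since n must be a positive integer.)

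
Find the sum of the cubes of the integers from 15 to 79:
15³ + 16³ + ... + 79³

Use ∑_{k=1}^{n} k³ = [n(n+1)/2]², then subtract the first 14 terms.
∑_{k=1}^{79} k³ = [79×80/2]² = 3160² = 9985600
∑_{k=1}^{14} k³ = [14×15/2]² = 105² = 11025
∑_{k=15}^{79} k³ = 9985600 - 11025 = 9974575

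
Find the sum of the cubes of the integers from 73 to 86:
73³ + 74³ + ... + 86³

Use ∑_{k=1}^{n} k³ = [n(n+1)/2]², then subtract the first 72 terms.
∑_{k=1}^{86} k³ = [86×87/2]² = 3741² = 13995081
∑_{k=1}^{72} k³ = [72×73/2]² = 2628² = 6906384
∑_{k=73}^{86} k³ = 13995081 - 6906384 = 7088697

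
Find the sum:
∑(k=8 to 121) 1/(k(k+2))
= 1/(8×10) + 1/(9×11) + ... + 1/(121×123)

Partial fractions: 1/(k(k+2)) = (1/2)[1/k - 1/(k+2)]
Telescoping leaves the first two and last two terms:
= (1/2)[1/8 + 1/9 - 1/122 - 1/123]
= 39577/360144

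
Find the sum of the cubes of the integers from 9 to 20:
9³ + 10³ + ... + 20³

Use ∑_{k=1}^{n} k³ = [n(n+1)/2]², then subtract the first 8 terms.
∑_{k=1}^{20} k³ = [20×21/2]² = 210² = 44100
∑_{k=1}^{8} k³ = [8×9/2]² = 36² = 1296
∑_{k=9}^{20} k³ = 44100 - 1296 = 42804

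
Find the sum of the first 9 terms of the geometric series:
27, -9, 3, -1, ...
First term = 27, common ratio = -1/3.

Sₙ = a(1 - rⁿ) / (1 - r)
S_9 = 27(1 - (-1/3)^9) / (1 - (-1/3))
S_9 = 27(1 - (-1/19683)) / (4/3)
S_9 = 4921/243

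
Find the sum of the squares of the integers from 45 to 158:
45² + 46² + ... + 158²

Use ∑_{k=1}^{n} k² = n(n+1)(2n+1)/6, then subtract the first 44 terms.
∑_{k=1}^{158} k² = 158×159×317/6 = 1327279
∑_{k=1}^{44} k² = 44×45×89/6 = 29370
∑_{k=45}^{158} k² = 1327279 - 29370 = 1297909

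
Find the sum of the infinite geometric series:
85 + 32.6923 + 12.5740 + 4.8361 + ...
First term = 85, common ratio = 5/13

For |r| < 1, S = a / (1 - r)
S = 85 / (1 - (5/13))
S = 85 / (8/13)
S = 1105/8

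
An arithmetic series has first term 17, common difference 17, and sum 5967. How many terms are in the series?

Using S = n/2 × [2a + (n-1)d]
5967 = n/2 × [2(17) + (n-1)(17)]
5967 = n/2 × [34 + 17n - 17]
11934 = n × [17 + 17n]
17n² + (17)n - 11934 = 0
Discriminant: Δ = (17)² - 4(17)(-11934) = 289 + 811512 = 811801
√Δ = 901
n = [-(17) + √Δ] / (2·17) = (-17 + 901) / 34 = 884 / 34 = 26
(The negative root is discarded since n must be a positive integer.)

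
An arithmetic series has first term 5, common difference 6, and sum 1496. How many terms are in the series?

Using S = n/2 × [2a + (n-1)d]
1496 = n/2 × [2(5) + (n-1)(6)]
1496 = n/2 × [10 + 6n - 6]
2992 = n × [4 + 6n]
6n² + (4)n - 2992 = 0
Discriminant: Δ = (4)² - 4(6)(-2992) = 16 + 71808 = 71824
√Δ = 268
n = [-(4) + √Δ] / (2·6) = (-4 + 268) / 12 = 264 / 12 = 22
(The negative root is discarded since n must be a positive integer.)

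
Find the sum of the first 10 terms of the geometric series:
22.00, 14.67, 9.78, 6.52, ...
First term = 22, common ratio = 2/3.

Sₙ = a(1 - rⁿ) / (1 - r)
S_10 = 22(1 - (2/3)^10) / (1 - (2/3))
S_10 = 22(1 - (1024/59049)) / (1/3)
S_10 = 1276550/19683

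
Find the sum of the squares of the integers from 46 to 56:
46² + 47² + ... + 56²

Use ∑_{k=1}^{n} k² = n(n+1)(2n+1)/6, then subtract the first 45 terms.
∑_{k=1}^{56} k² = 56×57×113/6 = 60116
∑_{k=1}^{45} k² = 45×46×91/6 = 31395
∑_{k=46}^{56} k² = 60116 - 31395 = 28721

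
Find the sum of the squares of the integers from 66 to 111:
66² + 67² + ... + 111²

Use ∑_{k=1}^{n} k² = n(n+1)(2n+1)/6, then subtract the first 65 terms.
∑_{k=1}^{111} k² = 111×112×223/6 = 462056
∑_{k=1}^{65} k² = 65×66×131/6 = 93665
∑_{k=66}^{111} k² = 462056 - 93665 = 368391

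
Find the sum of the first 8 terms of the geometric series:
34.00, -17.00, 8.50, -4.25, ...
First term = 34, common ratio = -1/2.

Sₙ = a(1 - rⁿ) / (1 - r)
S_8 = 34(1 - (-1/2)^8) / (1 - (-1/2))
S_8 = 34(1 - (1/256)) / (3/2)
S_8 = 1445/64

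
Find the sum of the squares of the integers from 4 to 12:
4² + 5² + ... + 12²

Use ∑_{k=1}^{n} k² = n(n+1)(2n+1)/6, then subtract the first 3 terms.
∑_{k=1}^{12} k² = 12×13×25/6 = 650
∑_{k=1}^{3} k² = 3×4×7/6 = 14
∑_{k=4}^{12} k² = 650 - 14 = 636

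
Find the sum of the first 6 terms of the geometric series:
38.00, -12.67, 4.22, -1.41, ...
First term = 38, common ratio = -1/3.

Sₙ = a(1 - rⁿ) / (1 - r)
S_6 = 38(1 - (-1/3)^6) / (1 - (-1/3))
S_6 = 38(1 - (1/729)) / (4/3)
S_6 = 6916/243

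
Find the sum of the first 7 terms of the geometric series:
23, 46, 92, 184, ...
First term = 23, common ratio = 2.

Sₙ = a(1 - rⁿ) / (1 - r)
S_7 = 23(1 - 2^7) / (1 - 2)
S_7 = 23(1 - 128) / (-1)
S_7 = 2921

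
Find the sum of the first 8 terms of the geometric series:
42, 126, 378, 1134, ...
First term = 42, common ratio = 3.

Sₙ = a(1 - rⁿ) / (1 - r)
S_8 = 42(1 - 3^8) / (1 - 3)
S_8 = 42(1 - 6561) / (-2)
S_8 = 137760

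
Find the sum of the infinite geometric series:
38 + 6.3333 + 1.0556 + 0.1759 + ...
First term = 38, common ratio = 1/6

For |r| < 1, S = a / (1 - r)
S = 38 / (1 - (1/6))
S = 38 / (5/6)
S = 228/5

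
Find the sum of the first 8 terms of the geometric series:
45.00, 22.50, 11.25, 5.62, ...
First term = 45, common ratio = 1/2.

Sₙ = a(1 - rⁿ) / (1 - r)
S_8 = 45(1 - (1/2)^8) / (1 - (1/2))
S_8 = 45(1 - (1/256)) / (1/2)
S_8 = 11475/128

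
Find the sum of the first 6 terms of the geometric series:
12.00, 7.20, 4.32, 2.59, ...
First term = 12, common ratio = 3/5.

Sₙ = a(1 - rⁿ) / (1 - r)
S_6 = 12(1 - (3/5)^6) / (1 - (3/5))
S_6 = 12(1 - (729/15625)) / (2/5)
S_6 = 89376/3125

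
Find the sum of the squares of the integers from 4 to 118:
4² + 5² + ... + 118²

Use ∑_{k=1}^{n} k² = n(n+1)(2n+1)/6, then subtract the first 3 terms.
∑_{k=1}^{118} k² = 118×119×237/6 = 554659
∑_{k=1}^{3} k² = 3×4×7/6 = 14
∑_{k=4}^{118} k² = 554659 - 14 = 554645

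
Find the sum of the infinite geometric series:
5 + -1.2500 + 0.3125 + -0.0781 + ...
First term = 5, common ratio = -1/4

For |r| < 1, S = a / (1 - r)
S = 5 / (1 - (-1/4))
S = 5 / (5/4)
S = 4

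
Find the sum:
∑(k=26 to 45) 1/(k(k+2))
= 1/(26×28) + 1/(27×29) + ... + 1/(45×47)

Partial fractions: 1/(k(k+2)) = (1/2)[1/k - 1/(k+2)]
Telescoping leaves the first two and last two terms:
= (1/2)[1/26 + 1/27 - 1/46 - 1/47]
= 12325/758862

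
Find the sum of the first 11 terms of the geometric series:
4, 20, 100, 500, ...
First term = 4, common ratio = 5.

Sₙ = a(1 - rⁿ) / (1 - r)
S_11 = 4(1 - 5^11) / (1 - 5)
S_11 = 4(1 - 48828125) / (-4)
S_11 = 48828124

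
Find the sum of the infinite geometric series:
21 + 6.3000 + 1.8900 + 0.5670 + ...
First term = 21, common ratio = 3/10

For |r| < 1, S = a / (1 - r)
S = 21 / (1 - (3/10))
S = 21 / (7/10)
S = 30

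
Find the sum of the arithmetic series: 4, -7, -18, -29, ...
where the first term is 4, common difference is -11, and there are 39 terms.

Sₙ = n/2 × (first + last)
Last term = a + (n-1)d = 4 + (39-1)×(-11) = -414
S_39 = 39/2 × (4 + (-414))
S_39 = 39/2 × (-410) = -7995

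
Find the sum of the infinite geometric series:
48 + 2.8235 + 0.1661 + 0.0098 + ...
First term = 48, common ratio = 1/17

For |r| < 1, S = a / (1 - r)
S = 48 / (1 - (1/17))
S = 48 / (16/17)
S = 51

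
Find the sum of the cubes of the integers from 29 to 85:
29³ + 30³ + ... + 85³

Use ∑_{k=1}^{n} k³ = [n(n+1)/2]², then subtract the first 28 terms.
∑_{k=1}^{85} k³ = [85×86/2]² = 3655² = 13359025
∑_{k=1}^{28} k³ = [28×29/2]² = 406² = 164836
∑_{k=29}^{85} k³ = 13359025 - 164836 = 13194189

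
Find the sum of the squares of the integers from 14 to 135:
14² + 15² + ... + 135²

Use ∑_{k=1}^{n} k² = n(n+1)(2n+1)/6, then subtract the first 13 terms.
∑_{k=1}^{135} k² = 135×136×271/6 = 829260
∑_{k=1}^{13} k² = 13×14×27/6 = 819
∑_{k=14}^{135} k² = 829260 - 819 = 828441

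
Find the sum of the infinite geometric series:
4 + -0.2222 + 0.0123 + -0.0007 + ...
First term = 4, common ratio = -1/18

For |r| < 1, S = a / (1 - r)
S = 4 / (1 - (-1/18))
S = 4 / (19/18)
S = 72/19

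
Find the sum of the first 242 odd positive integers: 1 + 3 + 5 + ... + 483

Sum of first n odd numbers = n²
= 242²
= 58564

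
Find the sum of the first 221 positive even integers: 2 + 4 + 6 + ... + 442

Sum of first n even numbers = n(n+1)
= 221×222
= 49062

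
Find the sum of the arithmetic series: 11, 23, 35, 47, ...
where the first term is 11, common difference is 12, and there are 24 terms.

Sₙ = n/2 × (first + last)
Last term = a + (n-1)d = 11 + (24-1)×12 = 287
S_24 = 24/2 × (11 + 287)
S_24 = 24/2 × 298 = 3576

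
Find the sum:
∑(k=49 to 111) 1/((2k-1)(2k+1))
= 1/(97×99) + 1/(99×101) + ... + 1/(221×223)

Partial fractions: 1/((2k-1)(2k+1)) = (1/2)[1/(2k-1) - 1/(2k+1)]
The series telescopes:
= (1/2)[1/97 - 1/223]
= 63/21631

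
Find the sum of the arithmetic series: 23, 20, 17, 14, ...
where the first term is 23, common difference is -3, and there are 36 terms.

Sₙ = n/2 × (first + last)
Last term = a + (n-1)d = 23 + (36-1)×(-3) = -82
S_36 = 36/2 × (23 + (-82))
S_36 = 36/2 × (-59) = -1062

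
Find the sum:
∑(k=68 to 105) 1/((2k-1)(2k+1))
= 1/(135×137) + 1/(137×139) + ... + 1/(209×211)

Partial fractions: 1/((2k-1)(2k+1)) = (1/2)[1/(2k-1) - 1/(2k+1)]
The series telescopes:
= (1/2)[1/135 - 1/211]
= 38/28485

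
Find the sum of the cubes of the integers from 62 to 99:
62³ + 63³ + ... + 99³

Use ∑_{k=1}^{n} k³ = [n(n+1)/2]², then subtract the first 61 terms.
∑_{k=1}^{99} k³ = [99×100/2]² = 4950² = 24502500
∑_{k=1}^{61} k³ = [61×62/2]² = 1891² = 3575881
∑_{k=62}^{99} k³ = 24502500 - 3575881 = 20926619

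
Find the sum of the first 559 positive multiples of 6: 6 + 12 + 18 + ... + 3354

Factor out 6: = 6(1 + 2 + ... + 559) = 6 × n(n+1)/2
= 6 × 559×560/2
= 6 × 156520
= 939120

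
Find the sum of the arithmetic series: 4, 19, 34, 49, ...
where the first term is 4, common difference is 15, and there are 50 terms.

Sₙ = n/2 × (first + last)
Last term = a + (n-1)d = 4 + (50-1)×15 = 739
S_50 = 50/2 × (4 + 739)
S_50 = 50/2 × 743 = 18575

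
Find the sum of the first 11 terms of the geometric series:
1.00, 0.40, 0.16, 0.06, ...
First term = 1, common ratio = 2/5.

Sₙ = a(1 - rⁿ) / (1 - r)
S_11 = 1(1 - (2/5)^11) / (1 - (2/5))
S_11 = 1(1 - (2048/48828125)) / (3/5)
S_11 = 16275359/9765625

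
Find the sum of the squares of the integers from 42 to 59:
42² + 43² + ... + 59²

Use ∑_{k=1}^{n} k² = n(n+1)(2n+1)/6, then subtract the first 41 terms.
∑_{k=1}^{59} k² = 59×60×119/6 = 70210
∑_{k=1}^{41} k² = 41×42×83/6 = 23821
∑_{k=42}^{59} k² = 70210 - 23821 = 46389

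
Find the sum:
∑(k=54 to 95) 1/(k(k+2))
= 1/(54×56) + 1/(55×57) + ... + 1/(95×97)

Partial fractions: 1/(k(k+2)) = (1/2)[1/k - 1/(k+2)]
Telescoping leaves the first two and last two terms:
= (1/2)[1/54 + 1/55 - 1/96 - 1/97]
= 73633/9218880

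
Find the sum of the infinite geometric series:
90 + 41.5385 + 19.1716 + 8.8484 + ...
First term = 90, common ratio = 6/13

For |r| < 1, S = a / (1 - r)
S = 90 / (1 - (6/13))
S = 90 / (7/13)
S = 1170/7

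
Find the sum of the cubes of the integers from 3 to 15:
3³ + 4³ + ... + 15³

Use ∑_{k=1}^{n} k³ = [n(n+1)/2]², then subtract the first 2 terms.
∑_{k=1}^{15} k³ = [15×16/2]² = 120² = 14400
∑_{k=1}^{2} k³ = [2×3/2]² = 3² = 9
∑_{k=3}^{15} k³ = 14400 - 9 = 14391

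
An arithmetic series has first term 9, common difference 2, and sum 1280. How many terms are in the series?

Using S = n/2 × [2a + (n-1)d]
1280 = n/2 × [2(9) + (n-1)(2)]
1280 = n/2 × [18 + 2n - 2]
2560 = n × [16 + 2n]
2n² + (16)n - 2560 = 0
Discriminant: Δ = (16)² - 4(2)(-2560) = 256 + 20480 = 20736
√Δ = 144
n = [-(16) + √Δ] / (2·2) = (-16 + 144) / 4 = 128 / 4 = 32
(The negative root is discarded since n must be a positive integer.)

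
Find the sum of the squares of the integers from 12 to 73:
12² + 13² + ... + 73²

Use ∑_{k=1}^{n} k² = n(n+1)(2n+1)/6, then subtract the first 11 terms.
∑_{k=1}^{73} k² = 73×74×147/6 = 132349
∑_{k=1}^{11} k² = 11×12×23/6 = 506
∑_{k=12}^{73} k² = 132349 - 506 = 131843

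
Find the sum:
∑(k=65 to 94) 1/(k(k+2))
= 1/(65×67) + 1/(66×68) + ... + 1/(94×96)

Partial fractions: 1/(k(k+2)) = (1/2)[1/k - 1/(k+2)]
Telescoping leaves the first two and last two terms:
= (1/2)[1/65 + 1/66 - 1/95 - 1/96]
= 12511/2608320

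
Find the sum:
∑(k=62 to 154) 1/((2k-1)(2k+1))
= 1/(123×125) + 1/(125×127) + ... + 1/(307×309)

Partial fractions: 1/((2k-1)(2k+1)) = (1/2)[1/(2k-1) - 1/(2k+1)]
The series telescopes:
= (1/2)[1/123 - 1/309]
= 31/12669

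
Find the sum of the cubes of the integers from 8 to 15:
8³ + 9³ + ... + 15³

Use ∑_{k=1}^{n} k³ = [n(n+1)/2]², then subtract the first 7 terms.
∑_{k=1}^{15} k³ = [15×16/2]² = 120² = 14400
∑_{k=1}^{7} k³ = [7×8/2]² = 28² = 784
∑_{k=8}^{15} k³ = 14400 - 784 = 13616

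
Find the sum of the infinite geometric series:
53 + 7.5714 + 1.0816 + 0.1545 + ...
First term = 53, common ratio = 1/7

For |r| < 1, S = a / (1 - r)
S = 53 / (1 - (1/7))
S = 53 / (6/7)
S = 371/6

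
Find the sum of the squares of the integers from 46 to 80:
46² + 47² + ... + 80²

Use ∑_{k=1}^{n} k² = n(n+1)(2n+1)/6, then subtract the first 45 terms.
∑_{k=1}^{80} k² = 80×81×161/6 = 173880
∑_{k=1}^{45} k² = 45×46×91/6 = 31395
∑_{k=46}^{80} k² = 173880 - 31395 = 142485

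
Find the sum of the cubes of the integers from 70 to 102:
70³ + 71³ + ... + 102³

Use ∑_{k=1}^{n} k³ = [n(n+1)/2]², then subtract the first 69 terms.
∑_{k=1}^{102} k³ = [102×103/2]² = 5253² = 27594009
∑_{k=1}^{69} k³ = [69×70/2]² = 2415² = 5832225
∑_{k=70}^{102} k³ = 27594009 - 5832225 = 21761784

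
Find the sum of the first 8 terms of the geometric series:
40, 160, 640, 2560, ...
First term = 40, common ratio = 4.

Sₙ = a(1 - rⁿ) / (1 - r)
S_8 = 40(1 - 4^8) / (1 - 4)
S_8 = 40(1 - 65536) / (-3)
S_8 = 873800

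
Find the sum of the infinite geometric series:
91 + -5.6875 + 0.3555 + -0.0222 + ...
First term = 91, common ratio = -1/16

For |r| < 1, S = a / (1 - r)
S = 91 / (1 - (-1/16))
S = 91 / (17/16)
S = 1456/17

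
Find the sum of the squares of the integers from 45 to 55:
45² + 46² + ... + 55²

Use ∑_{k=1}^{n} k² = n(n+1)(2n+1)/6, then subtract the first 44 terms.
∑_{k=1}^{55} k² = 55×56×111/6 = 56980
∑_{k=1}^{44} k² = 44×45×89/6 = 29370
∑_{k=45}^{55} k² = 56980 - 29370 = 27610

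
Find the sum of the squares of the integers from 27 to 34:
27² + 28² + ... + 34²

Use ∑_{k=1}^{n} k² = n(n+1)(2n+1)/6, then subtract the first 26 terms.
∑_{k=1}^{34} k² = 34×35×69/6 = 13685
∑_{k=1}^{26} k² = 26×27×53/6 = 6201
∑_{k=27}^{34} k² = 13685 - 6201 = 7484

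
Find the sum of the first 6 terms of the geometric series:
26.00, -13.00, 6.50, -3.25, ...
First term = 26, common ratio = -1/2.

Sₙ = a(1 - rⁿ) / (1 - r)
S_6 = 26(1 - (-1/2)^6) / (1 - (-1/2))
S_6 = 26(1 - (1/64)) / (3/2)
S_6 = 273/16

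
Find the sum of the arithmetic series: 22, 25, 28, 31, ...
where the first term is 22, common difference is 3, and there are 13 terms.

Sₙ = n/2 × (first + last)
Last term = a + (n-1)d = 22 + (13-1)×3 = 58
S_13 = 13/2 × (22 + 58)
S_13 = 13/2 × 80 = 520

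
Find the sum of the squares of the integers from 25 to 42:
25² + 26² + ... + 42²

Use ∑_{k=1}^{n} k² = n(n+1)(2n+1)/6, then subtract the first 24 terms.
∑_{k=1}^{42} k² = 42×43×85/6 = 25585
∑_{k=1}^{24} k² = 24×25×49/6 = 4900
∑_{k=25}^{42} k² = 25585 - 4900 = 20685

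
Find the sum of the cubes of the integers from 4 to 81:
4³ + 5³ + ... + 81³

Use ∑_{k=1}^{n} k³ = [n(n+1)/2]², then subtract the first 3 terms.
∑_{k=1}^{81} k³ = [81×82/2]² = 3321² = 11029041
∑_{k=1}^{3} k³ = [3×4/2]² = 6² = 36
∑_{k=4}^{81} k³ = 11029041 - 36 = 11029005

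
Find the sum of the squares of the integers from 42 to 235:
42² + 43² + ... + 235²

Use ∑_{k=1}^{n} k² = n(n+1)(2n+1)/6, then subtract the first 41 terms.
∑_{k=1}^{235} k² = 235×236×471/6 = 4353610
∑_{k=1}^{41} k² = 41×42×83/6 = 23821
∑_{k=42}^{235} k² = 4353610 - 23821 = 4329789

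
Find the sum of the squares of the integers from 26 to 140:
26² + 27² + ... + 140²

Use ∑_{k=1}^{n} k² = n(n+1)(2n+1)/6, then subtract the first 25 terms.
∑_{k=1}^{140} k² = 140×141×281/6 = 924490
∑_{k=1}^{25} k² = 25×26×51/6 = 5525
∑_{k=26}^{140} k² = 924490 - 5525 = 918965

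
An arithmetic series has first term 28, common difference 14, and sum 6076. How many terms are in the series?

Using S = n/2 × [2a + (n-1)d]
6076 = n/2 × [2(28) + (n-1)(14)]
6076 = n/2 × [56 + 14n - 14]
12152 = n × [42 + 14n]
14n² + (42)n - 12152 = 0
Discriminant: Δ = (42)² - 4(14)(-12152) = 1764 + 680512 = 682276
√Δ = 826
n = [-(42) + √Δ] / (2·14) = (-42 + 826) / 28 = 784 / 28 = 28
(The negative root is discarded since n must be a positive integer.)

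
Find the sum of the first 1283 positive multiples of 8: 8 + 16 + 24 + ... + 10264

Factor out 8: = 8(1 + 2 + ... + 1283) = 8 × n(n+1)/2
= 8 × 1283×1284/2
= 8 × 823686
= 6589488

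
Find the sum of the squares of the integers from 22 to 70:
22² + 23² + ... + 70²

Use ∑_{k=1}^{n} k² = n(n+1)(2n+1)/6, then subtract the first 21 terms.
∑_{k=1}^{70} k² = 70×71×141/6 = 116795
∑_{k=1}^{21} k² = 21×22×43/6 = 3311
∑_{k=22}^{70} k² = 116795 - 3311 = 113484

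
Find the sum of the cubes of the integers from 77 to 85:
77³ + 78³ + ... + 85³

Use ∑_{k=1}^{n} k³ = [n(n+1)/2]², then subtract the first 76 terms.
∑_{k=1}^{85} k³ = [85×86/2]² = 3655² = 13359025
∑_{k=1}^{76} k³ = [76×77/2]² = 2926² = 8561476
∑_{k=77}^{85} k³ = 13359025 - 8561476 = 4797549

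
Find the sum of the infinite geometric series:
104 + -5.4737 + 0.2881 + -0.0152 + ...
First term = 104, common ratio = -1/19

For |r| < 1, S = a / (1 - r)
S = 104 / (1 - (-1/19))
S = 104 / (20/19)
S = 494/5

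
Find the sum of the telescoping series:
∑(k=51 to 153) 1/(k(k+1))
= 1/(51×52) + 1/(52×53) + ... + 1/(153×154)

Partial fractions: 1/(k(k+1)) = 1/k - 1/(k+1)
The series telescopes:
= (1/51 - 1/52) + (1/52 - 1/53) + ... + (1/153 - 1/154)
= 1/51 - 1/154
= 103/7854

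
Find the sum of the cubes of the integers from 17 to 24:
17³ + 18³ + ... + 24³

Use ∑_{k=1}^{n} k³ = [n(n+1)/2]², then subtract the first 16 terms.
∑_{k=1}^{24} k³ = [24×25/2]² = 300² = 90000
∑_{k=1}^{16} k³ = [16×17/2]² = 136² = 18496
∑_{k=17}^{24} k³ = 90000 - 18496 = 71504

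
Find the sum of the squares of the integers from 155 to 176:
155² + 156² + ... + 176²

Use ∑_{k=1}^{n} k² = n(n+1)(2n+1)/6, then subtract the first 154 terms.
∑_{k=1}^{176} k² = 176×177×353/6 = 1832776
∑_{k=1}^{154} k² = 154×155×309/6 = 1229305
∑_{k=155}^{176} k² = 1832776 - 1229305 = 603471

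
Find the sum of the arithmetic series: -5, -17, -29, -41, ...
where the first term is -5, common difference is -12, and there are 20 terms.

Sₙ = n/2 × (first + last)
Last term = a + (n-1)d = -5 + (20-1)×(-12) = -233
S_20 = 20/2 × (-5 + (-233))
S_20 = 20/2 × (-238) = -2380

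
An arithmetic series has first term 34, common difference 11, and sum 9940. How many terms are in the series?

Using S = n/2 × [2a + (n-1)d]
9940 = n/2 × [2(34) + (n-1)(11)]
9940 = n/2 × [68 + 11n - 11]
19880 = n × [57 + 11n]
11n² + (57)n - 19880 = 0
Discriminant: Δ = (57)² - 4(11)(-19880) = 3249 + 874720 = 877969
√Δ = 937
n = [-(57) + √Δ] / (2·11) = (-57 + 937) / 22 = 880 / 22 = 40
(The negative root is discarded since n must be a positive integer.)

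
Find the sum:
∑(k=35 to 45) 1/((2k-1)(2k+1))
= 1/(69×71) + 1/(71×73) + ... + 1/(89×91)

Partial fractions: 1/((2k-1)(2k+1)) = (1/2)[1/(2k-1) - 1/(2k+1)]
The series telescopes:
= (1/2)[1/69 - 1/91]
= 11/6279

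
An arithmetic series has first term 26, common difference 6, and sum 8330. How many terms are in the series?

Using S = n/2 × [2a + (n-1)d]
8330 = n/2 × [2(26) + (n-1)(6)]
8330 = n/2 × [52 + 6n - 6]
16660 = n × [46 + 6n]
6n² + (46)n - 16660 = 0
Discriminant: Δ = (46)² - 4(6)(-16660) = 2116 + 399840 = 401956
√Δ = 634
n = [-(46) + √Δ] / (2·6) = (-46 + 634) / 12 = 588 / 12 = 49
(The negative root is discarded since n must be a positive integer.)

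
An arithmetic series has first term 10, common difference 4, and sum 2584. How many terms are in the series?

Using S = n/2 × [2a + (n-1)d]
2584 = n/2 × [2(10) + (n-1)(4)]
2584 = n/2 × [20 + 4n - 4]
5168 = n × [16 + 4n]
4n² + (16)n - 5168 = 0
Discriminant: Δ = (16)² - 4(4)(-5168) = 256 + 82688 = 82944
√Δ = 288
n = [-(16) + √Δ] / (2·4) = (-16 + 288) / 8 = 272 / 8 = 34
(The negative root is discarded since n must be a positive integer.)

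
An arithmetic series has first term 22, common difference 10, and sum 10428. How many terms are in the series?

Using S = n/2 × [2a + (n-1)d]
10428 = n/2 × [2(22) + (n-1)(10)]
10428 = n/2 × [44 + 10n - 10]
20856 = n × [34 + 10n]
10n² + (34)n - 20856 = 0
Discriminant: Δ = (34)² - 4(10)(-20856) = 1156 + 834240 = 835396
√Δ = 914
n = [-(34) + √Δ] / (2·10) = (-34 + 914) / 20 = 880 / 20 = 44
(The negative root is discarded since n must be a positive integer.)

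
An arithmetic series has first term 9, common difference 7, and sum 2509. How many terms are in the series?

Using S = n/2 × [2a + (n-1)d]
2509 = n/2 × [2(9) + (n-1)(7)]
2509 = n/2 × [18 + 7n - 7]
5018 = n × [11 + 7n]
7n² + (11)n - 5018 = 0
Discriminant: Δ = (11)² - 4(7)(-5018) = 121 + 140504 = 140625
√Δ = 375
n = [-(11) + √Δ] / (2·7) = (-11 + 375) / 14 = 364 / 14 = 26
(The negative root is discarded since n must be a positive integer.)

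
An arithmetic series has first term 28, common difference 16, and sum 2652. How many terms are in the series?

Using S = n/2 × [2a + (n-1)d]
2652 = n/2 × [2(28) + (n-1)(16)]
2652 = n/2 × [56 + 16n - 16]
5304 = n × [40 + 16n]
16n² + (40)n - 5304 = 0
Discriminant: Δ = (40)² - 4(16)(-5304) = 1600 + 339456 = 341056
√Δ = 584
n = [-(40) + √Δ] / (2·16) = (-40 + 584) / 32 = 544 / 32 = 17
(The negative root is discarded since n must be a positive integer.)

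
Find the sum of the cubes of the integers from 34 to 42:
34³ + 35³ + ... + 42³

Use ∑_{k=1}^{n} k³ = [n(n+1)/2]², then subtract the first 33 terms.
∑_{k=1}^{42} k³ = [42×43/2]² = 903² = 815409
∑_{k=1}^{33} k³ = [33×34/2]² = 561² = 314721
∑_{k=34}^{42} k³ = 815409 - 314721 = 500688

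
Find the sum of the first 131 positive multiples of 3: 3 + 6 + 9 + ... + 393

Factor out 3: = 3(1 + 2 + ... + 131) = 3 × n(n+1)/2
= 3 × 131×132/2
= 3 × 8646
= 25938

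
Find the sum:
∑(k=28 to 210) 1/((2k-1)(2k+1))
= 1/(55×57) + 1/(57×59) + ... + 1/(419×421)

Partial fractions: 1/((2k-1)(2k+1)) = (1/2)[1/(2k-1) - 1/(2k+1)]
The series telescopes:
= (1/2)[1/55 - 1/421]
= 183/23155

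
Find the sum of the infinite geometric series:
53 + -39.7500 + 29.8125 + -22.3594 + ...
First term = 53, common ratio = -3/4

For |r| < 1, S = a / (1 - r)
S = 53 / (1 - (-3/4))
S = 53 / (7/4)
S = 212/7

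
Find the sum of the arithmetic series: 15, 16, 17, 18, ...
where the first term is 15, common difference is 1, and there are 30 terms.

Sₙ = n/2 × (first + last)
Last term = a + (n-1)d = 15 + (30-1)×1 = 44
S_30 = 30/2 × (15 + 44)
S_30 = 30/2 × 59 = 885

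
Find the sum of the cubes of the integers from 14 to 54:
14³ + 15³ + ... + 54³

Use ∑_{k=1}^{n} k³ = [n(n+1)/2]², then subtract the first 13 terms.
∑_{k=1}^{54} k³ = [54×55/2]² = 1485² = 2205225
∑_{k=1}^{13} k³ = [13×14/2]² = 91² = 8281
∑_{k=14}^{54} k³ = 2205225 - 8281 = 2196944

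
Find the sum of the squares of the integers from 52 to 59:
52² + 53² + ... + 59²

Use ∑_{k=1}^{n} k² = n(n+1)(2n+1)/6, then subtract the first 51 terms.
∑_{k=1}^{59} k² = 59×60×119/6 = 70210
∑_{k=1}^{51} k² = 51×52×103/6 = 45526
∑_{k=52}^{59} k² = 70210 - 45526 = 24684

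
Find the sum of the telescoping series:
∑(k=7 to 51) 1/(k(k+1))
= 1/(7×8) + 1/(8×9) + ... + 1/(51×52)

Partial fractions: 1/(k(k+1)) = 1/k - 1/(k+1)
The series telescopes:
= (1/7 - 1/8) + (1/8 - 1/9) + ... + (1/51 - 1/52)
= 1/7 - 1/52
= 45/364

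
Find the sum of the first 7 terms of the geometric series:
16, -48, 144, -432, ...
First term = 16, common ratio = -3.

Sₙ = a(1 - rⁿ) / (1 - r)
S_7 = 16(1 - (-3)^7) / (1 - (-3))
S_7 = 16(1 - (-2187)) / (4)
S_7 = 8752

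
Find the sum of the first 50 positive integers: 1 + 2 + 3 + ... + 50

Formula: ∑k = n(n+1)/2
= 50×51/2
= 2550/2
= 1275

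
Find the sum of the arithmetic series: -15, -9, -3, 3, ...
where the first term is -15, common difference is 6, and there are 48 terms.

Sₙ = n/2 × (first + last)
Last term = a + (n-1)d = -15 + (48-1)×6 = 267
S_48 = 48/2 × (-15 + 267)
S_48 = 48/2 × 252 = 6048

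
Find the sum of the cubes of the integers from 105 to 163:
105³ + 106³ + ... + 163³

Use ∑_{k=1}^{n} k³ = [n(n+1)/2]², then subtract the first 104 terms.
∑_{k=1}^{163} k³ = [163×164/2]² = 13366² = 178649956
∑_{k=1}^{104} k³ = [104×105/2]² = 5460² = 29811600
∑_{k=105}^{163} k³ = 178649956 - 29811600 = 148838356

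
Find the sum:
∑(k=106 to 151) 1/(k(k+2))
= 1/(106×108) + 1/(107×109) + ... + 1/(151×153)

Partial fractions: 1/(k(k+2)) = (1/2)[1/k - 1/(k+2)]
Telescoping leaves the first two and last two terms:
= (1/2)[1/106 + 1/107 - 1/152 - 1/153]
= 747109/263769552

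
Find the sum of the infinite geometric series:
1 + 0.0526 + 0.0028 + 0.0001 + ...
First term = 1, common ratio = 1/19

For |r| < 1, S = a / (1 - r)
S = 1 / (1 - (1/19))
S = 1 / (18/19)
S = 19/18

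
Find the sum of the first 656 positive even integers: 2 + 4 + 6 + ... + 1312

Sum of first n even numbers = n(n+1)
= 656×657
= 430992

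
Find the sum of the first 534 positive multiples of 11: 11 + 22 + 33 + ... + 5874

Factor out 11: = 11(1 + 2 + ... + 534) = 11 × n(n+1)/2
= 11 × 534×535/2
= 11 × 142845
= 1571295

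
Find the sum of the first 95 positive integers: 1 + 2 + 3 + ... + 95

Formula: ∑k = n(n+1)/2
= 95×96/2
= 9120/2
= 4560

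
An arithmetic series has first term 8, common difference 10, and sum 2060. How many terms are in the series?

Using S = n/2 × [2a + (n-1)d]
2060 = n/2 × [2(8) + (n-1)(10)]
2060 = n/2 × [16 + 10n - 10]
4120 = n × [6 + 10n]
10n² + (6)n - 4120 = 0
Discriminant: Δ = (6)² - 4(10)(-4120) = 36 + 164800 = 164836
√Δ = 406
n = [-(6) + √Δ] / (2·10) = (-6 + 406) / 20 = 400 / 20 = 20
(The negative root is discarded since n must be a positive integer.)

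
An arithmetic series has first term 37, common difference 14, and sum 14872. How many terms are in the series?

Using S = n/2 × [2a + (n-1)d]
14872 = n/2 × [2(37) + (n-1)(14)]
14872 = n/2 × [74 + 14n - 14]
29744 = n × [60 + 14n]
14n² + (60)n - 29744 = 0
Discriminant: Δ = (60)² - 4(14)(-29744) = 3600 + 1665664 = 1669264
√Δ = 1292
n = [-(60) + √Δ] / (2·14) = (-60 + 1292) / 28 = 1232 / 28 = 44
(The negative root is discarded since n must be a positive integer.)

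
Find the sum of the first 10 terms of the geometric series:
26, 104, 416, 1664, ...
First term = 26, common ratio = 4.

Sₙ = a(1 - rⁿ) / (1 - r)
S_10 = 26(1 - 4^10) / (1 - 4)
S_10 = 26(1 - 1048576) / (-3)
S_10 = 9087650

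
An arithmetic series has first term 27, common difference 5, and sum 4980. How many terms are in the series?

Using S = n/2 × [2a + (n-1)d]
4980 = n/2 × [2(27) + (n-1)(5)]
4980 = n/2 × [54 + 5n - 5]
9960 = n × [49 + 5n]
5n² + (49)n - 9960 = 0
Discriminant: Δ = (49)² - 4(5)(-9960) = 2401 + 199200 = 201601
√Δ = 449
n = [-(49) + √Δ] / (2·5) = (-49 + 449) / 10 = 400 / 10 = 40
(The negative root is discarded since n must be a positive integer.)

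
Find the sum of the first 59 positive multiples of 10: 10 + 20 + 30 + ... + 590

Factor out 10: = 10(1 + 2 + ... + 59) = 10 × n(n+1)/2
= 10 × 59×60/2
= 10 × 1770
= 17700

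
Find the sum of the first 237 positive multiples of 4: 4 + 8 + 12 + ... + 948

Factor out 4: = 4(1 + 2 + ... + 237) = 4 × n(n+1)/2
= 4 × 237×238/2
= 4 × 28203
= 112812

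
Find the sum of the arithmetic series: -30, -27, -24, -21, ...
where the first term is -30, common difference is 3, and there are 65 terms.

Sₙ = n/2 × (first + last)
Last term = a + (n-1)d = -30 + (65-1)×3 = 162
S_65 = 65/2 × (-30 + 162)
S_65 = 65/2 × 132 = 4290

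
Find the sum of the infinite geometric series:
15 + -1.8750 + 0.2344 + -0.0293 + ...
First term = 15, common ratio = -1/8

For |r| < 1, S = a / (1 - r)
S = 15 / (1 - (-1/8))
S = 15 / (9/8)
S = 40/3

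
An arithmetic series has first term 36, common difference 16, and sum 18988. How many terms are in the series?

Using S = n/2 × [2a + (n-1)d]
18988 = n/2 × [2(36) + (n-1)(16)]
18988 = n/2 × [72 + 16n - 16]
37976 = n × [56 + 16n]
16n² + (56)n - 37976 = 0
Discriminant: Δ = (56)² - 4(16)(-37976) = 3136 + 2430464 = 2433600
√Δ = 1560
n = [-(56) + √Δ] / (2·16) = (-56 + 1560) / 32 = 1504 / 32 = 47
(The negative root is discarded since n must be a positive integer.)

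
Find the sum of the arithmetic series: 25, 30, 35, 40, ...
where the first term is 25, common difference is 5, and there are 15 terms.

Sₙ = n/2 × (first + last)
Last term = a + (n-1)d = 25 + (15-1)×5 = 95
S_15 = 15/2 × (25 + 95)
S_15 = 15/2 × 120 = 900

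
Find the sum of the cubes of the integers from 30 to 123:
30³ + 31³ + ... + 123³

Use ∑_{k=1}^{n} k³ = [n(n+1)/2]², then subtract the first 29 terms.
∑_{k=1}^{123} k³ = [123×124/2]² = 7626² = 58155876
∑_{k=1}^{29} k³ = [29×30/2]² = 435² = 189225
∑_{k=30}^{123} k³ = 58155876 - 189225 = 57966651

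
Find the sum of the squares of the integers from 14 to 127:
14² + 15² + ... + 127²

Use ∑_{k=1}^{n} k² = n(n+1)(2n+1)/6, then subtract the first 13 terms.
∑_{k=1}^{127} k² = 127×128×255/6 = 690880
∑_{k=1}^{13} k² = 13×14×27/6 = 819
∑_{k=14}^{127} k² = 690880 - 819 = 690061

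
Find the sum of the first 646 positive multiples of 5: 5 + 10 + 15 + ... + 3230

Factor out 5: = 5(1 + 2 + ... + 646) = 5 × n(n+1)/2
= 5 × 646×647/2
= 5 × 208981
= 1044905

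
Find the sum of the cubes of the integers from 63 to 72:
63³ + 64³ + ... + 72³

Use ∑_{k=1}^{n} k³ = [n(n+1)/2]², then subtract the first 62 terms.
∑_{k=1}^{72} k³ = [72×73/2]² = 2628² = 6906384
∑_{k=1}^{62} k³ = [62×63/2]² = 1953² = 3814209
∑_{k=63}^{72} k³ = 6906384 - 3814209 = 3092175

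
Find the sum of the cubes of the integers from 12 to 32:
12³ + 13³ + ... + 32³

Use ∑_{k=1}^{n} k³ = [n(n+1)/2]², then subtract the first 11 terms.
∑_{k=1}^{32} k³ = [32×33/2]² = 528² = 278784
∑_{k=1}^{11} k³ = [11×12/2]² = 66² = 4356
∑_{k=12}^{32} k³ = 278784 - 4356 = 274428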